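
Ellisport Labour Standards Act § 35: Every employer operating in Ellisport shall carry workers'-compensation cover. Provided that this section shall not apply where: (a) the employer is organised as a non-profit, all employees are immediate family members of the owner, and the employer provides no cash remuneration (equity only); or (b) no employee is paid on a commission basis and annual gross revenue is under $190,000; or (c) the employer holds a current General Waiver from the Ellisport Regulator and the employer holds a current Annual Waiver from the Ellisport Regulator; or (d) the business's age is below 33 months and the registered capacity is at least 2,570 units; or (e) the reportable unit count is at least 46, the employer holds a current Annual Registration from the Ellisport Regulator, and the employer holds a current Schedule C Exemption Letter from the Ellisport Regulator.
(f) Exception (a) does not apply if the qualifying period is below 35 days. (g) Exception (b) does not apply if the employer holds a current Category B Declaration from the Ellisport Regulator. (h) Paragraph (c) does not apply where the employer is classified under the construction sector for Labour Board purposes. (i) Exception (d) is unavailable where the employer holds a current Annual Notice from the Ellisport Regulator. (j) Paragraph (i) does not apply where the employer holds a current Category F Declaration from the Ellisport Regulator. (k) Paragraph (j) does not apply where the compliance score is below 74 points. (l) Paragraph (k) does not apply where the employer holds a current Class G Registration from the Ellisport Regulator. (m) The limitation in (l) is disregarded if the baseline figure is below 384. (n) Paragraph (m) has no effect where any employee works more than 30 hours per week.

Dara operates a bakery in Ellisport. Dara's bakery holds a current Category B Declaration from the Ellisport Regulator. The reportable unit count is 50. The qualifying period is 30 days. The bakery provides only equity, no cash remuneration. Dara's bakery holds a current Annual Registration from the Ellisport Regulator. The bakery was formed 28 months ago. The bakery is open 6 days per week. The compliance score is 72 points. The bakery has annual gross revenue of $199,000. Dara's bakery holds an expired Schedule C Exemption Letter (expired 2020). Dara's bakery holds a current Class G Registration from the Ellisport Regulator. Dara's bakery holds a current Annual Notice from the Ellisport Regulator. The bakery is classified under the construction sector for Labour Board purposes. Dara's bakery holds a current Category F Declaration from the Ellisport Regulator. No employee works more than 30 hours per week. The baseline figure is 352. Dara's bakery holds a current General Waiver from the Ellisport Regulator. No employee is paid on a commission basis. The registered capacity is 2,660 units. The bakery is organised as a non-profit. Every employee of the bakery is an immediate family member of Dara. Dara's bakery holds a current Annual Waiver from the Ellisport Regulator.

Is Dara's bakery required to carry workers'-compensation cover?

Yes — Dara's bakery must carry workers'-compensation cover.

All of (a)'s requirements are met (the employer is a non-profit; every employee is an immediate family member; remuneration is equity-only). But: (f) is triggered — the qualifying period is 30 days, below the 35 days limit. Exception (a) does not apply.
Exception (b) does not apply: annual gross revenue is $199,000, not under $190,000.
Exception (c) is satisfied on its face — a current General Waiver is held; a current Annual Waiver is held. Turning to paragraph (h): (h) operates against (c): the bakery is classified under the construction sector. So (c) is unavailable.
Exception (d): the business's age is 28 months, below the 33 months limit; the registered capacity is 2,660 units, meeting the 2,570 units threshold — every condition holds. But: (i) is engaged — a current Annual Notice is held. (j) would limit (i) — a current Category F Declaration is held — but (k) sets (j) aside: (k) operates against (j): the compliance score is 72 points, below the 74 points limit. (l) is triggered (a current Class G Registration is held), but is overridden by (m): (m) operates against (l): the baseline figure is 352, below the 384 limit. (n), which would lift (m), is not triggered — no employee exceeds 30 hours/week. Exception (d) does not apply.
Exception (e) fails — the Schedule C Exemption Letter is not current.
No exception displaces § 35.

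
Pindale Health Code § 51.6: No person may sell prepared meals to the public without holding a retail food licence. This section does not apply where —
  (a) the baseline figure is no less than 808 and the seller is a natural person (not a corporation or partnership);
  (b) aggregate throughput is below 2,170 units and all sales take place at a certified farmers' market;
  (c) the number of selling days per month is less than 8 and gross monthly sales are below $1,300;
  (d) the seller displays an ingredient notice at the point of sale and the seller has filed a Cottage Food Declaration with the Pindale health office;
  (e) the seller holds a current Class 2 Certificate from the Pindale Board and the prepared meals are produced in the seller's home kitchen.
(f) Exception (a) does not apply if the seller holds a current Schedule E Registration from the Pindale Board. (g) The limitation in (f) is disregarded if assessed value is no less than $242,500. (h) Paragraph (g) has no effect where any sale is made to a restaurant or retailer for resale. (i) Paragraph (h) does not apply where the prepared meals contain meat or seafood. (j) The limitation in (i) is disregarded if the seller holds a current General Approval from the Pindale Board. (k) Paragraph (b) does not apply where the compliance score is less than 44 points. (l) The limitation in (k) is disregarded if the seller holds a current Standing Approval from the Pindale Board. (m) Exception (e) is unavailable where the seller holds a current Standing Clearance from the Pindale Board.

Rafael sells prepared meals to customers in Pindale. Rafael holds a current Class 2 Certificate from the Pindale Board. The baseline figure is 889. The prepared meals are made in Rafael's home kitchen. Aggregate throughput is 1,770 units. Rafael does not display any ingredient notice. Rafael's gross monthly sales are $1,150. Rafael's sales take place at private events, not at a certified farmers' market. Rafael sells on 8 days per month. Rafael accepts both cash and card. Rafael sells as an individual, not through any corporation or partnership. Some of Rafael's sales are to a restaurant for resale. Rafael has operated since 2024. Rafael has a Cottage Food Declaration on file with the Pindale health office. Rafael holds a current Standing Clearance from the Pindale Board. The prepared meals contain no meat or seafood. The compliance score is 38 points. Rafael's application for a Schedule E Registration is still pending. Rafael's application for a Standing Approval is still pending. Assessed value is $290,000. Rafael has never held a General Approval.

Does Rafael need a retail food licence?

All of (a)'s requirements are met (the baseline figure is 889, meeting the 808 threshold; the seller is a natural person). As to paragraphs (f)–(j): (f), which would limit (a), is inapplicable: no current Schedule E Registration is held. (a) remains available.
Exception (b) fails — sales are at private events, not a certified farmers' market.
Exception (c) fails — the number of selling days per month is 8, not less than 8.
Exception (d) fails — no ingredient notice is displayed.
Exception (e)'s conditions are all satisfied: a current Class 2 Certificate is held; the prepared meals are home-kitchen produced. But: (m) operates against (e): a current Standing Clearance is held. (e) is therefore removed.

No — exception (a) applies; Rafael is not required to hold a retail food licence.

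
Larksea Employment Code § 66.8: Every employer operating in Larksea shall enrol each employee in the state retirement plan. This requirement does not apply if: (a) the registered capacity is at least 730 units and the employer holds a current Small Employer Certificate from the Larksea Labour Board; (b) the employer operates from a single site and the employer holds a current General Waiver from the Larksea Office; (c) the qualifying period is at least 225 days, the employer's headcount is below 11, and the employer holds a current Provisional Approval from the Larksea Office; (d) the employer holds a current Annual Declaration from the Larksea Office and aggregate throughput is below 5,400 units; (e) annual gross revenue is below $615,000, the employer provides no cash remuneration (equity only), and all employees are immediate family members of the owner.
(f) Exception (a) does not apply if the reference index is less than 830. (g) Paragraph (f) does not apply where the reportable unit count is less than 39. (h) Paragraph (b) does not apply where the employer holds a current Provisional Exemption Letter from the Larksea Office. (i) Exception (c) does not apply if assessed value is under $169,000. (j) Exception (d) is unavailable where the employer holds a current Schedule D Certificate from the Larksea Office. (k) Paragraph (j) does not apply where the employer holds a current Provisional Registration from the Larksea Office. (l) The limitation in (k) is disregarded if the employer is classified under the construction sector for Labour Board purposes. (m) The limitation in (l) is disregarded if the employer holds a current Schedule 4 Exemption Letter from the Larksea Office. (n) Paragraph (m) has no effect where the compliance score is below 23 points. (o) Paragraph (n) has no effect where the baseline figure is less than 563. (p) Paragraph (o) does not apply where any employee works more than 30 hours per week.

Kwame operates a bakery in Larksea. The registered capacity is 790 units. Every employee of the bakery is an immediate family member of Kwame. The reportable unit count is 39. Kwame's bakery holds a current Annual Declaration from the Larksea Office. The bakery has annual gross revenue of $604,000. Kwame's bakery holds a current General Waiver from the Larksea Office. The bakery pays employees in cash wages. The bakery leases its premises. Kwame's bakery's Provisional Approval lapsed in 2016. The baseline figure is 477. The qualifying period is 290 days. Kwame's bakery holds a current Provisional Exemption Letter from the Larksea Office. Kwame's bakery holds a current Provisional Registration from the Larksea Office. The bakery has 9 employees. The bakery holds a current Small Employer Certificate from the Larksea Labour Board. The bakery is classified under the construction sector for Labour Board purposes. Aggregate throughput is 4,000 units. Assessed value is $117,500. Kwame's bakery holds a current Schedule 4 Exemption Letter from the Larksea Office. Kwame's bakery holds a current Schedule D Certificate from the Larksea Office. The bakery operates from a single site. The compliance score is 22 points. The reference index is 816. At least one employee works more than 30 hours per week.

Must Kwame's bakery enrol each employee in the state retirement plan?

Yes — Kwame's bakery must enrol each employee in the state retirement plan.

All of (a)'s requirements are met (the registered capacity is 790 units, meeting the 730 units threshold; a current Small Employer Certificate is held). However, paragraphs (f)–(g) must be considered: (f) applies — the reference index is 816, less than the 830 limit. (g), which would lift (f), does not operate here — the reportable unit count is 39, not less than 39. So (a) is unavailable.
Exception (b): the employer operates from a single site; a current General Waiver is held — every condition holds. But applying paragraph (h): (h) applies — a current Provisional Exemption Letter is held. Exception (b) does not apply.
Exception (c) requires that the employer holds a current Provisional Approval from the Larksea Office; but no current Provisional Approval is held, so (c) is unavailable.
Exception (d)'s conditions are all satisfied: a current Annual Declaration is held; aggregate throughput is 4,000 units, below the 5,400 units limit. Turning to paragraphs (j)–(p): (j) operates — a current Schedule D Certificate is held. (k) is triggered (a current Provisional Registration is held), but is set aside by (l): (l) operates against (k): the bakery is classified under the construction sector. (m) would limit (l) — a current Schedule 4 Exemption Letter is held — but (n) sets (m) aside: (n) operates against (m): the compliance score is 22 points, below the 23 points limit. (o) is triggered (the baseline figure is 477, less than the 563 limit), but is displaced by (p): (p) operates against (o): at least one employee exceeds 30 hours/week. (d) is therefore removed.
Exception (e) does not apply: employees are paid cash wages.
No exception is made out. Kwame's bakery falls within the general rule.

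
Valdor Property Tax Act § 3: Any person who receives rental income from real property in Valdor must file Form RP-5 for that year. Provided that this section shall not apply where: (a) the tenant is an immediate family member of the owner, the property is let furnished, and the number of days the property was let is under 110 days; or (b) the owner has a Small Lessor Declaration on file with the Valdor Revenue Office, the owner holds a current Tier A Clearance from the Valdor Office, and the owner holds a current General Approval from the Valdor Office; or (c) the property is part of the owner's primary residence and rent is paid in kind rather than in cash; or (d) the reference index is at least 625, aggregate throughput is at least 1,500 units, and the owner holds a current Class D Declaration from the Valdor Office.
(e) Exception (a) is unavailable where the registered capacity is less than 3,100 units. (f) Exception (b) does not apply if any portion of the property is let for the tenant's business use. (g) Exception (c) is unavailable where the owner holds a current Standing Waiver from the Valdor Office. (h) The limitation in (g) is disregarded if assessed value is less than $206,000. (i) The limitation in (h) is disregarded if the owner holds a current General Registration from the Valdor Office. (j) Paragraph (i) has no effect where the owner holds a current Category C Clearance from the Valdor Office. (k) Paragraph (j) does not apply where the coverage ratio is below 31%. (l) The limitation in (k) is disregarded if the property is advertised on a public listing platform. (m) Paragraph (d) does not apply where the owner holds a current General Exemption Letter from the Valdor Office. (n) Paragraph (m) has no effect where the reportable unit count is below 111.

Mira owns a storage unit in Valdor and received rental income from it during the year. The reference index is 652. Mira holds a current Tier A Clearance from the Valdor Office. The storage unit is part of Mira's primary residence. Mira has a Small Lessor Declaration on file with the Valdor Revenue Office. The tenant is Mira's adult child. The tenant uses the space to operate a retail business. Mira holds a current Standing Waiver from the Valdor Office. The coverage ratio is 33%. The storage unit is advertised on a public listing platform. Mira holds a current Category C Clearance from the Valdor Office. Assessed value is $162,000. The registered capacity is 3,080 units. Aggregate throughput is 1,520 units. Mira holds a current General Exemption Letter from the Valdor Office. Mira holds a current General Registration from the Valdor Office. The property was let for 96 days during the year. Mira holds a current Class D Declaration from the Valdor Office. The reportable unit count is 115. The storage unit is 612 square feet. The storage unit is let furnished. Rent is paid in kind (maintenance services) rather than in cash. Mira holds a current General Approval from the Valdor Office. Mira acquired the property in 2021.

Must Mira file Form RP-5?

Exception (a)'s conditions are all satisfied: the tenant is an immediate family member; the property is let furnished; the number of days the property was let is 96 days, under the 110 days limit. But: (e) applies — the registered capacity is 3,080 units, less than the 3,100 units limit. (a) is therefore removed.
All of (b)'s requirements are met (a Small Lessor Declaration is on file; a current Tier A Clearance is held; a current General Approval is held). However, paragraph (f) must be considered: (f) operates against (b): the space is let for business use. So (b) is unavailable.
Exception (c)'s conditions are all satisfied: the storage unit is part of the primary residence; rent is paid in kind. Under paragraphs (g)–(l): (g) is triggered (a current Standing Waiver is held), but is set aside by (h): (h) operates against (g): assessed value is $162,000, less than the $206,000 limit. (i) would limit (h) — a current General Registration is held — but (j) sets (i) aside: (j) is engaged — a current Category C Clearance is held. (k) does not operate here (the coverage ratio is 33%, not below 31%), so (j) stands. Exception (c) stands.
All of (d)'s requirements are met (the reference index is 652, meeting the 625 threshold; aggregate throughput is 1,520 units, meeting the 1,500 units threshold; a current Class D Declaration is held). But applying paragraphs (m)–(n): (m) operates against (d): a current General Exemption Letter is held. (n), which would lift (m), is not triggered — the reportable unit count is 115, not below 111. So (d) is unavailable.

No — exception (c) applies; Mira is not required to file Form RP-5.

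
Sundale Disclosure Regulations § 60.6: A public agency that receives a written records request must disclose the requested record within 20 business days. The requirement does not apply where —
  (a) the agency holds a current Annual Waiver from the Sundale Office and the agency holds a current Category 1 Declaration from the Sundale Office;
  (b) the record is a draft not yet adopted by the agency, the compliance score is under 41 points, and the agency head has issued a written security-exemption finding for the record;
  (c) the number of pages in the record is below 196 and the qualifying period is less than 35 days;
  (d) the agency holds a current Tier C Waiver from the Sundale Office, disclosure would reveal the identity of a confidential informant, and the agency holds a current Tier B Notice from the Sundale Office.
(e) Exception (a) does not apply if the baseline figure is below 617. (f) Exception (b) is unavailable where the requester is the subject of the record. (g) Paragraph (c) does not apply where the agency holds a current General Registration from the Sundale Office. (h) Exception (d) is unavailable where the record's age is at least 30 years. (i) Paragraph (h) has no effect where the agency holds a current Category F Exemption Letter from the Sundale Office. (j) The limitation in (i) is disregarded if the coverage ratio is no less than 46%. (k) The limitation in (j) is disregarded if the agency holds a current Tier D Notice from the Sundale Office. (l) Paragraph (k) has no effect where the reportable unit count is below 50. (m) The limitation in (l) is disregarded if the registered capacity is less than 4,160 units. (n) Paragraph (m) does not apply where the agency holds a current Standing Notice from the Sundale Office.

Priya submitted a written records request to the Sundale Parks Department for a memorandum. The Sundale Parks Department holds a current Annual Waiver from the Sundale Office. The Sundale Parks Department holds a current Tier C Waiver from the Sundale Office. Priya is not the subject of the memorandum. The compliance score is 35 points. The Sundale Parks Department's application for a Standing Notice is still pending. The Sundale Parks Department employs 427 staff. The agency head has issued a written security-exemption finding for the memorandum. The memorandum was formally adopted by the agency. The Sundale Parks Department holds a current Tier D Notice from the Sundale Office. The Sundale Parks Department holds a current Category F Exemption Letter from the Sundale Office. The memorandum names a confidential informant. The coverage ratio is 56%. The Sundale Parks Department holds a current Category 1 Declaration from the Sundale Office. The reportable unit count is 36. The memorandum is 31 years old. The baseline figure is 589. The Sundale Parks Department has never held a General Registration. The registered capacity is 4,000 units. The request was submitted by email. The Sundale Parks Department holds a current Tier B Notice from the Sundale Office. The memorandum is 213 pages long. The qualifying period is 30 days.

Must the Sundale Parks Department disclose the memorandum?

No — exception (d) applies; the Sundale Parks Department is not required to disclose the memorandum.

Exception (a): a current Annual Waiver is held; a current Category 1 Declaration is held — every condition holds. Turning to paragraph (e): (e) applies — the baseline figure is 589, below the 617 limit. Exception (a) does not apply.
Exception (b) fails — the memorandum has been formally adopted.
Exception (c) requires that the number of pages in the record is below 196; but the number of pages in the record is 213, not below 196, so (c) is unavailable.
Exception (d): a current Tier C Waiver is held; the memorandum names a confidential informant; a current Tier B Notice is held — every condition holds. Considering the limiting provisions: (h) would limit (d) — the record's age is 31 years, meeting the 30 years threshold — but (i) sets (h) aside: (i) operates against (h): a current Category F Exemption Letter is held. (j) is triggered (the coverage ratio is 56%, meeting the 46% threshold), but is overridden by (k): (k) is engaged — a current Tier D Notice is held. (l) would limit (k) — the reportable unit count is 36, below the 50 limit — but (m) sets (l) aside: (m) operates against (l): the registered capacity is 4,000 units, less than the 4,160 units limit. (n) is inapplicable (there is no Standing Notice in force), so (m) stands. So (d) applies.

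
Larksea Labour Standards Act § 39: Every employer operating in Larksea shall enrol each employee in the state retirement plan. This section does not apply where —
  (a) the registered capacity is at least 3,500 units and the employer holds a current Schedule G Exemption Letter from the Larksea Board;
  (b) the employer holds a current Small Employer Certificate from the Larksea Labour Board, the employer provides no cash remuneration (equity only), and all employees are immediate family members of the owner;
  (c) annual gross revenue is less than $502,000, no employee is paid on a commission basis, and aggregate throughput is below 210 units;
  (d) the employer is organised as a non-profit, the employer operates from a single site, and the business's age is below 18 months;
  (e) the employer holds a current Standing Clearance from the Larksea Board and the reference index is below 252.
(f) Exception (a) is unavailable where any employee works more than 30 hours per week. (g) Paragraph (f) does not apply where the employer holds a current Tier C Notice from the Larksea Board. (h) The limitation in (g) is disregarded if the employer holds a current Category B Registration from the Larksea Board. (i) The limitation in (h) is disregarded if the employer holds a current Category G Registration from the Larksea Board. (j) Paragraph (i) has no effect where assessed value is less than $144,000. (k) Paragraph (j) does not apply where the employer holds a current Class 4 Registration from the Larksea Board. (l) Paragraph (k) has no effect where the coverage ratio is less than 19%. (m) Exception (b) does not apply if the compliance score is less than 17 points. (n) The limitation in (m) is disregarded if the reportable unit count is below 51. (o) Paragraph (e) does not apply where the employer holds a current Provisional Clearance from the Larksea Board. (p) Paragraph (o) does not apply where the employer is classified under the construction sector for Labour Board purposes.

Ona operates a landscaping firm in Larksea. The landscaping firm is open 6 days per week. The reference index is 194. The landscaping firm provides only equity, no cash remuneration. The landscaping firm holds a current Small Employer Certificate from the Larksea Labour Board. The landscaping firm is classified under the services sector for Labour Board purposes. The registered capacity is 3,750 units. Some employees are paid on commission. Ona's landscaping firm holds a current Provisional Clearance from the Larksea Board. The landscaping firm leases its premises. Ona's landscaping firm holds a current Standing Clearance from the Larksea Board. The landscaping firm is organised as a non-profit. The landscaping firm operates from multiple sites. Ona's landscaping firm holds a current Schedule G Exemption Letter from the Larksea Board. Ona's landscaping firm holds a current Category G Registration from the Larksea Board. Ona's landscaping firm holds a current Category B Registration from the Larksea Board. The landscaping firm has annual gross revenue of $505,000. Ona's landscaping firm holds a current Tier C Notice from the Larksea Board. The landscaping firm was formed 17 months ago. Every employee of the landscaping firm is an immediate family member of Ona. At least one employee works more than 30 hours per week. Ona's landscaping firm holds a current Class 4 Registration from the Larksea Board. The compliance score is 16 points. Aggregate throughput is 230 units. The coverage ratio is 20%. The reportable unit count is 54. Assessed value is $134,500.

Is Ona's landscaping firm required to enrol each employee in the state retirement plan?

No — exception (a) applies; Ona's landscaping firm is not required to enrol each employee in the state retirement plan.

All of (a)'s requirements are met (the registered capacity is 3,750 units, meeting the 3,500 units threshold; a current Schedule G Exemption Letter is held). Considering the limiting provisions: (f) is engaged (at least one employee exceeds 30 hours/week), but is itself disapplied by (g): (g) operates against (f): a current Tier C Notice is held. (h) would limit (g) — a current Category B Registration is held — but (i) sets (h) aside: (i) operates against (h): a current Category G Registration is held. (j) is triggered (assessed value is $134,500, less than the $144,000 limit), but is overridden by (k): (k) operates against (j): a current Class 4 Registration is held. (l) is not triggered (the coverage ratio is 20%, not less than 19%), so (k) stands. (a) remains available.
Exception (b) is satisfied on its face — a current Small Employer Certificate is held; remuneration is equity-only; every employee is an immediate family member. However, paragraphs (m)–(n) must be considered: (m) applies — the compliance score is 16 points, less than the 17 points limit. (n) is not triggered (the reportable unit count is 54, not below 51), so (m) stands. So (b) is unavailable.
Exception (c) requires that annual gross revenue is less than $502,000; but annual gross revenue is $505,000, not less than $502,000, so (c) is unavailable.
Exception (d) does not apply: the employer operates from multiple sites.
Exception (e)'s conditions are all satisfied: a current Standing Clearance is held; the reference index is 194, below the 252 limit. But applying paragraphs (o)–(p): (o) operates — a current Provisional Clearance is held. (p), which would lift (o), does not operate here — the landscaping firm is classified under the services sector. So (e) is unavailable.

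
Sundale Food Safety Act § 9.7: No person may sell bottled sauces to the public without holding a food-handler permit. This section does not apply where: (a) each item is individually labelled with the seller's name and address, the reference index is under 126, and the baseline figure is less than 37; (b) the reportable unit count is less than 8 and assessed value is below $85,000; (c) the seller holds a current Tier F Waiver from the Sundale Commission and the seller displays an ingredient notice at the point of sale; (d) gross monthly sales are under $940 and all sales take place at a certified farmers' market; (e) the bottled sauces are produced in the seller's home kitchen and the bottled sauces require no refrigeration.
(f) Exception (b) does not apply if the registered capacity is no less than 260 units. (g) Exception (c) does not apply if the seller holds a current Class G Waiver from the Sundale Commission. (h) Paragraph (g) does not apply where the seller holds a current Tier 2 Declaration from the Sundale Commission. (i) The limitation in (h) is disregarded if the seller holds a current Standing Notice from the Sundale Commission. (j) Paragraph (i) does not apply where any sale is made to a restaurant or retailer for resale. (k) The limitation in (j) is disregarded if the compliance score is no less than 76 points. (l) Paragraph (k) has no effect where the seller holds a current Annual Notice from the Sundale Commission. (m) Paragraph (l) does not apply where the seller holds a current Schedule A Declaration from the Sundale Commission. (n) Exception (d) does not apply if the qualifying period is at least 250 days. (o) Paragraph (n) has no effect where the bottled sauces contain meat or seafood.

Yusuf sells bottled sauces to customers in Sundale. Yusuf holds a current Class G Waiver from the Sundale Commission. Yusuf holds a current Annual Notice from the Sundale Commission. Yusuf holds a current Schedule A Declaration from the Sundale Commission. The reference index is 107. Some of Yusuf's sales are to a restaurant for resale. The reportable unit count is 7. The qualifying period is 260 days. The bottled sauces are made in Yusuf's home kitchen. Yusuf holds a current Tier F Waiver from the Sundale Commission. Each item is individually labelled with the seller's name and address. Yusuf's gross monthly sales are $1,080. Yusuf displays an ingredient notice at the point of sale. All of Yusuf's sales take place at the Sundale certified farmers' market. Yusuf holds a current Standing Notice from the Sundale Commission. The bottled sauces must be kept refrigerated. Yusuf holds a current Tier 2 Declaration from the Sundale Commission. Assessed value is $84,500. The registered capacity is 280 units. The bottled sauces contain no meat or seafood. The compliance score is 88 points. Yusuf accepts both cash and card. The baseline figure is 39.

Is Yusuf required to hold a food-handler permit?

Yes — Yusuf must hold a food-handler permit.

Exception (a) fails — the baseline figure is 39, not less than 37.
Exception (b) is satisfied on its face — the reportable unit count is 7, less than the 8 limit; assessed value is $84,500, below the $85,000 limit. Turning to paragraph (f): (f) operates — the registered capacity is 280 units, meeting the 260 units threshold. (b) is therefore removed.
All of (c)'s requirements are met (a current Tier F Waiver is held; an ingredient notice is displayed). But applying paragraphs (g)–(m): (g) operates — a current Class G Waiver is held. (h) operates (a current Tier 2 Declaration is held), but yields to (i): (i) operates against (h): a current Standing Notice is held. (j) applies (some sales are to a restaurant for resale), but is itself disapplied by (k): (k) applies — the compliance score is 88 points, meeting the 76 points threshold. (l) would limit (k) — a current Annual Notice is held — but (m) sets (l) aside: (m) operates against (l): a current Schedule A Declaration is held. So (c) is unavailable.
Exception (d) requires that gross monthly sales are under $940; but gross monthly sales are $1,080, not under $940, so (d) is unavailable.
Exception (e) fails — the bottled sauces require refrigeration.
No exception is made out. Yusuf falls within the general rule.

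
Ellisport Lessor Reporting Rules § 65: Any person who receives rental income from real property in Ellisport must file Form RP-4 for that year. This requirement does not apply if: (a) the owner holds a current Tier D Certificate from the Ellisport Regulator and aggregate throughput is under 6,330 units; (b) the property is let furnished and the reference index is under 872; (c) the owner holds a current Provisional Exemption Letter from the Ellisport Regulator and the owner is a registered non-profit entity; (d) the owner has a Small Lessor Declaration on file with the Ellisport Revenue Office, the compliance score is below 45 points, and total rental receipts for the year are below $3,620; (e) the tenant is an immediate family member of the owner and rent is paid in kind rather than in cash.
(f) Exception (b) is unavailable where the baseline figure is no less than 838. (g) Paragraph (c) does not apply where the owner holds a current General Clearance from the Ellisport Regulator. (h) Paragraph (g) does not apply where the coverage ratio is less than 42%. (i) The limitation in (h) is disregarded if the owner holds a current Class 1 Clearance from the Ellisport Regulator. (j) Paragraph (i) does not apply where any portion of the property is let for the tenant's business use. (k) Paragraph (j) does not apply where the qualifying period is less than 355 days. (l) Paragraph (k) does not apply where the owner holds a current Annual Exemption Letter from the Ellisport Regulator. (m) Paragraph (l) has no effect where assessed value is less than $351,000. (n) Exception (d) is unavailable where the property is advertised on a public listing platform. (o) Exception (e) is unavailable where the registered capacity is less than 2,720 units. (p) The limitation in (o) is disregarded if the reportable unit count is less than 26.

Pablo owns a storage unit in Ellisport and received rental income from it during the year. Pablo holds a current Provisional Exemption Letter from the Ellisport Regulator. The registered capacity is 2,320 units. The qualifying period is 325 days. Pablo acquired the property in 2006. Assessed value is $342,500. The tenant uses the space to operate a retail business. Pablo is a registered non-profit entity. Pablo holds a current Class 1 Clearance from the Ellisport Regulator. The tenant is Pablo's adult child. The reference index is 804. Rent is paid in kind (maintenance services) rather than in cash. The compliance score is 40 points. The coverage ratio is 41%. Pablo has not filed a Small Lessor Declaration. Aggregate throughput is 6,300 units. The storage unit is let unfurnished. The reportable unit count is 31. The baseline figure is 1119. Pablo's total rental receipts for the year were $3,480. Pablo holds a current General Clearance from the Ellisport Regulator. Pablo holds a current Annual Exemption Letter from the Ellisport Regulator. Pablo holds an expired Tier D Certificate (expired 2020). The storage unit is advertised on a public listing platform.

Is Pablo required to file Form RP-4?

Yes — Pablo must file Form RP-4.

Exception (a) fails — the Tier D Certificate is not current.
Exception (b) fails — the property is let unfurnished.
Exception (c): a current Provisional Exemption Letter is held; Pablo is a registered non-profit — every condition holds. But: (g) is engaged — a current General Clearance is held. (h) would limit (g) — the coverage ratio is 41%, less than the 42% limit — but (i) sets (h) aside: (i) is engaged — a current Class 1 Clearance is held. (j) would limit (i) — the space is let for business use — but (k) sets (j) aside: (k) operates against (j): the qualifying period is 325 days, less than the 355 days limit. (l) is triggered (a current Annual Exemption Letter is held), but is displaced by (m): (m) operates against (l): assessed value is $342,500, less than the $351,000 limit. (c) is therefore removed.
Exception (d) fails — no Small Lessor Declaration is on file.
Exception (e)'s conditions are all satisfied: the tenant is an immediate family member; rent is paid in kind. However, paragraphs (o)–(p) must be considered: (o) operates — the registered capacity is 2,320 units, less than the 2,720 units limit. (p), which would lift (o), is inapplicable — the reportable unit count is 31, not less than 26. So (e) is unavailable.
No exception is made out. Pablo falls within the general rule.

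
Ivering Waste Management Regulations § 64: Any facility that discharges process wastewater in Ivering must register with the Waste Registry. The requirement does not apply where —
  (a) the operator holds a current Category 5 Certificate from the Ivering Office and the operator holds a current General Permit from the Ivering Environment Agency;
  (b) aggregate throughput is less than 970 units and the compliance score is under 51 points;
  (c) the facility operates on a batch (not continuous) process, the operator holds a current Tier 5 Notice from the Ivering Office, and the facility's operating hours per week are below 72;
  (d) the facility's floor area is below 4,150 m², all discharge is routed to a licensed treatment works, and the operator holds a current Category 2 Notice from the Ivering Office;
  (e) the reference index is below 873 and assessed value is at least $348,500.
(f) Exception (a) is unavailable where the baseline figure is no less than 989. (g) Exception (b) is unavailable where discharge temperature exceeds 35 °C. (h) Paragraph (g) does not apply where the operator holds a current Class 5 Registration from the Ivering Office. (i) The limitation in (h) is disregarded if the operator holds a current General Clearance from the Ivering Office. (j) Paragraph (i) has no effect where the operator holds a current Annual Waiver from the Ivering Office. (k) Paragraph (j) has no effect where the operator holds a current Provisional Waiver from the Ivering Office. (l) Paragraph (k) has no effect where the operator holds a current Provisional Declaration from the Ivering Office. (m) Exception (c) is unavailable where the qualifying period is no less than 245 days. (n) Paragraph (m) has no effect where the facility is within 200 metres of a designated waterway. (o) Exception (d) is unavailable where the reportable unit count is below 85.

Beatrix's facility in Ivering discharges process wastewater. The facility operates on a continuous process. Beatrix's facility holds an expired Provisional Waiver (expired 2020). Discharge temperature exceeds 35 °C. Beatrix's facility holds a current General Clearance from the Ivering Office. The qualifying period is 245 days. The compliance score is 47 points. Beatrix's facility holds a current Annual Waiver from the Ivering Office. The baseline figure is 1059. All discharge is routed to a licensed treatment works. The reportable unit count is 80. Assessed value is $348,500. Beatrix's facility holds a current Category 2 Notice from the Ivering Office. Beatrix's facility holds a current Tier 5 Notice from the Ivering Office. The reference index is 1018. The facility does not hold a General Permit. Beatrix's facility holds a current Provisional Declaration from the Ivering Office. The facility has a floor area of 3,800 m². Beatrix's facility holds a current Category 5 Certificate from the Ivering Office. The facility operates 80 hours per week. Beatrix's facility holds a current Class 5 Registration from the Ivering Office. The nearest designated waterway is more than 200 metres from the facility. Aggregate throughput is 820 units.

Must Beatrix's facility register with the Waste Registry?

No — exception (b) applies; Beatrix's facility is not required to register with the Waste Registry.

Exception (a) does not apply: no General Permit is held.
Exception (b): aggregate throughput is 820 units, less than the 970 units limit; the compliance score is 47 points, under the 51 points limit — every condition holds. Applying paragraphs (g)–(l): (g) is engaged (discharge temperature exceeds 35 °C), but is itself disapplied by (h): (h) operates against (g): a current Class 5 Registration is held. (i) would limit (h) — a current General Clearance is held — but (j) sets (i) aside: (j) applies — a current Annual Waiver is held. (k) is not triggered (no current Provisional Waiver is held), so (j) stands. (b) remains available.
Exception (c) fails — the facility operates on a continuous process.
All of (d)'s requirements are met (the facility's floor area is 3,800 m², below the 4,150 m² limit; discharge is routed to a licensed treatment works; a current Category 2 Notice is held). But applying paragraph (o): (o) operates against (d): the reportable unit count is 80, below the 85 limit. Exception (d) does not apply.
Exception (e) requires that the reference index is below 873; but the reference index is 1,018, not below 873, so (e) is unavailable.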